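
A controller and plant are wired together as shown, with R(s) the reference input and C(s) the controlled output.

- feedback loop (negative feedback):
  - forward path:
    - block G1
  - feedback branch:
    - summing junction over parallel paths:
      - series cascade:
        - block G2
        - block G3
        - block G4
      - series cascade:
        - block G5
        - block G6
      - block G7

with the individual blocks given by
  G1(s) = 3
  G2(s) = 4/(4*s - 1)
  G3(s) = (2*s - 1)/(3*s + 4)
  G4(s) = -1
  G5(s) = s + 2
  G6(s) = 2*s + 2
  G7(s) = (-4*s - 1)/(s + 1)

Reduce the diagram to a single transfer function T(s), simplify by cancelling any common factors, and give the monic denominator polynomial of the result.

[1] multiply G2, G3, G4 (series) -> (4 - 8*s)/(12*s^2 + 13*s - 4)
[2] reduce the series chain G5, G6 -> 2*s^2 + 6*s + 4
[3] reduce the parallel group (G2*G3*G4), (G5*G6), G7 -> (24*s^5 + 122*s^4 + 168*s^3 + 74*s^2 + 11*s - 8)/(12*s^3 + 25*s^2 + 9*s - 4)
[4] collapse the loop (G1 forward, ((G2*G3*G4)+(G5*G6)+G7) return) -> (36*s^3 + 75*s^2 + 27*s - 12)/(72*s^5 + 366*s^4 + 516*s^3 + 247*s^2 + 42*s - 28)
No further cancellation is possible in the step-4 result, so that is T(s). Its denominator becomes monic after dividing by the leading coefficient 72.

Answer: s^5 + 61*s^4/12 + 43*s^3/6 + 247*s^2/72 + 7*s/12 - 7/18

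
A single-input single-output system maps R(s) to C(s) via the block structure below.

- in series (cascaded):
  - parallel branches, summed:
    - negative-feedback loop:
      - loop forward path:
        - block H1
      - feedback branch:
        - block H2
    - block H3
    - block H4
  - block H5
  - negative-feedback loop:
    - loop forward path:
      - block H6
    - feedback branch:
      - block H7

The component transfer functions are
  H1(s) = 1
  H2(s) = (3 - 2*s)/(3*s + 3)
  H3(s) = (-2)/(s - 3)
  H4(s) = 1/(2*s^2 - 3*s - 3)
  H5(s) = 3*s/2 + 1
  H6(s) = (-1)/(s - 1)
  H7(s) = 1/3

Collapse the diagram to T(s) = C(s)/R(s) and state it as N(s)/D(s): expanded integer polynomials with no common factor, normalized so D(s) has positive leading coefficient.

First reduce the diagram to T(s).

Step 1 - close the feedback loop around H1, H2 = (3*s + 3)/(s + 6)
Step 2 - reduce the parallel group [H1/(1+H1*H2)], H3, H4 = (6*s^4 - 25*s^3 - 26*s^2 + 90*s + 45)/(2*s^4 + 3*s^3 - 48*s^2 + 45*s + 54)
Step 3 - feedback reduction of H6, H7 = (-3)/(3*s - 4)
Step 4 - combine ([H1/(1+H1*H2)]+H3+H4), H5, [H6/(1+H6*H7)] in series; the result is T(s) itself (integer coefficients, no common factor, positive leading denominator coefficient)

Answer: (-54*s^5 + 189*s^4 + 384*s^3 - 654*s^2 - 945*s - 270)/(12*s^5 + 2*s^4 - 312*s^3 + 654*s^2 - 36*s - 432)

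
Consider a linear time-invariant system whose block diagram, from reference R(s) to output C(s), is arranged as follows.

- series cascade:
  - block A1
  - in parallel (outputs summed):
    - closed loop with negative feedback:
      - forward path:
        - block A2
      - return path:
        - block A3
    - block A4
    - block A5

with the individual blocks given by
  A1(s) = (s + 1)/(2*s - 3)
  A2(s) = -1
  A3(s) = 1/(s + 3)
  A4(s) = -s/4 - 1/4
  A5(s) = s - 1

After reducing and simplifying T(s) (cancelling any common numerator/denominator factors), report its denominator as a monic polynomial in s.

The answer is s^2 + s/2 - 3.

Reasoning:
Step 1. reduce the feedback loop with forward A2 and return A3, giving (-s - 3)/(s + 2)
Step 2. parallel reduction of [A2/(1+A2*A3)], A4, A5, giving (3*s^2 - 3*s - 22)/(4*s + 8)
Step 3. reduce the series chain A1, ([A2/(1+A2*A3)]+A4+A5), giving (3*s^3 - 25*s - 22)/(8*s^2 + 4*s - 24)
Step 3 gives the fully reduced T(s), with no common factor left to cancel. The denominator's leading coefficient is 8, so divide each of its coefficients by 8 to get the monic form.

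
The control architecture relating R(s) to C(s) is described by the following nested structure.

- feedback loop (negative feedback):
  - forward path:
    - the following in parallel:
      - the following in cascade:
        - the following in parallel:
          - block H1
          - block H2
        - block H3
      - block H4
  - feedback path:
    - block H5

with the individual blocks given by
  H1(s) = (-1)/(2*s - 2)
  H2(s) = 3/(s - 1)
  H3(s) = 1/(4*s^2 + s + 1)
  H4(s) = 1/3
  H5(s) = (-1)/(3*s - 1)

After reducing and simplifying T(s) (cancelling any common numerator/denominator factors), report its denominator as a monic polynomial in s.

1. add H1, H2 (parallel), giving 5/(2*s - 2)
2. cascade (H1+H2), H3, giving 5/(8*s^3 - 6*s^2 - 2)
3. sum the parallel branches ((H1+H2)*H3), H4, giving (8*s^3 - 6*s^2 + 13)/(24*s^3 - 18*s^2 - 6)
4. apply the feedback formula to (((H1+H2)*H3)+H4), H5, giving (24*s^4 - 26*s^3 + 6*s^2 + 39*s - 13)/(72*s^4 - 86*s^3 + 24*s^2 - 18*s - 7)
Step 4 gives the fully reduced T(s), with no common factor left to cancel. The denominator's leading coefficient is 72, so divide each of its coefficients by 72 to get the monic form.

Therefore the answer is s^4 - 43*s^3/36 + s^2/3 - s/4 - 7/72.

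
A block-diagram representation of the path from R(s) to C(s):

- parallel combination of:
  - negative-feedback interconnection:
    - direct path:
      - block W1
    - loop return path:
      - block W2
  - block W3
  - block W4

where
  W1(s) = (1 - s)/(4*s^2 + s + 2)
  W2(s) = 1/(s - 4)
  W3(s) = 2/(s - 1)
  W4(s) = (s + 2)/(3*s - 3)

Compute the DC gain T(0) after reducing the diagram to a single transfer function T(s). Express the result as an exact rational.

The answer is -44/21.

Reasoning:
Step 1. close the feedback loop around W1, W2 gives (-s^2 + 5*s - 4)/(4*s^3 - 15*s^2 - 3*s - 7)
Step 2. combine [W1/(1+W1*W2)], W3, W4 in parallel gives (4*s^4 + 14*s^3 - 105*s^2 - 58*s - 44)/(12*s^4 - 57*s^3 + 36*s^2 - 12*s + 21)
Step 2 gives the overall T(s). Then T(0) = -44/21.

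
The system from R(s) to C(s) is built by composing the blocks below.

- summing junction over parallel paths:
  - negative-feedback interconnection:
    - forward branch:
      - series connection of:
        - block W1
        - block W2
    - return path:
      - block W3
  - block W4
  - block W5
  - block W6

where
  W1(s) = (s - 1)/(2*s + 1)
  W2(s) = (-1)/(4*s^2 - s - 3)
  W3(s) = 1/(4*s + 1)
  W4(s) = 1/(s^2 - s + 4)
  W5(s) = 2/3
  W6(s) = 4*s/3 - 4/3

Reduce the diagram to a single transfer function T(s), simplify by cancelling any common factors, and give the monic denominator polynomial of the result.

Step 1. cascade W1, W2 = (-1)/(8*s^2 + 10*s + 3)
Step 2. reduce the feedback loop with forward (W1*W2) and return W3 = (-4*s - 1)/(32*s^3 + 48*s^2 + 22*s + 2)
Step 3. sum the parallel branches [(W1*W2)/(1+(W1*W2)*W3)], W4, W5, W6 = (128*s^6 + 376*s^4 + 568*s^3 + 153*s^2 - 119*s - 22)/(96*s^5 + 48*s^4 + 306*s^3 + 516*s^2 + 258*s + 24)
The result of step 3 is T(s) in lowest terms. Its denominator has leading coefficient 96; dividing the denominator through by 96 makes it monic.

Final answer: s^5 + s^4/2 + 51*s^3/16 + 43*s^2/8 + 43*s/16 + 1/4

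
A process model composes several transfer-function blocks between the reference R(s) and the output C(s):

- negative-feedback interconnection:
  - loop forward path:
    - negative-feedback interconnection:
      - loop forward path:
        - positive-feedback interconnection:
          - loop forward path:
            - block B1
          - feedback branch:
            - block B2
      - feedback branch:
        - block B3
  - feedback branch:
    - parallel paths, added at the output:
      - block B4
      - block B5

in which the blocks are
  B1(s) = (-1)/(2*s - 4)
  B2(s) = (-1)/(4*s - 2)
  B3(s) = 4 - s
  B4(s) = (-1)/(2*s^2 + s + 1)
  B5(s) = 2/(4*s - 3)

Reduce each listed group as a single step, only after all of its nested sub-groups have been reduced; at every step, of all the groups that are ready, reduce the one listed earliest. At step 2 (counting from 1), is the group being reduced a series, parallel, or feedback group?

Answer: feedback

Working:
(1) apply the feedback formula to B1, B2
(2) collapse the loop ([B1/(1-B1*B2)] forward, B3 return)
(3) combine B4, B5 in parallel
(4) apply the feedback formula to [[B1/(1-B1*B2)]/(1+[B1/(1-B1*B2)]*B3)], (B4+B5)
So the answer for step 2 is feedback.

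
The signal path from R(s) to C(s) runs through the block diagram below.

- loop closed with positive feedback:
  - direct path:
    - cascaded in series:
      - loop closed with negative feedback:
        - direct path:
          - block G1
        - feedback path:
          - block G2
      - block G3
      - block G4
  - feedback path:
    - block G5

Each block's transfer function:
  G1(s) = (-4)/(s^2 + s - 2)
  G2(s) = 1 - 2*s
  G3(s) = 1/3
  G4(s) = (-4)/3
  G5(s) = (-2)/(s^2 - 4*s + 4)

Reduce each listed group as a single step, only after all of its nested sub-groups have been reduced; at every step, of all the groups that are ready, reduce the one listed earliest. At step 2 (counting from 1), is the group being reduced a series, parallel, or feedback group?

Step 1: feedback reduction of G1, G2
Step 2: multiply [G1/(1+G1*G2)], G3, G4 (series)
Step 3: feedback reduction of ([G1/(1+G1*G2)]*G3*G4), G5
Step 2: series.

Final answer: series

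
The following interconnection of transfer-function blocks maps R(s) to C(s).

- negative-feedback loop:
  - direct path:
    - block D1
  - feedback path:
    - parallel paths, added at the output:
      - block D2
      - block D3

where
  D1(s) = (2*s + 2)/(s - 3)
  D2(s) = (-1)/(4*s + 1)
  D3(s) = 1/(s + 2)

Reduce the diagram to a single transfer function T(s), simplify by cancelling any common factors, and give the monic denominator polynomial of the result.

Answer: s^3 + 3*s^2/4 - 21*s/4 - 2

Working:
[1] combine D2, D3 in parallel = (3*s - 1)/(4*s^2 + 9*s + 2)
[2] feedback reduction of D1, (D2+D3) = (8*s^3 + 26*s^2 + 22*s + 4)/(4*s^3 + 3*s^2 - 21*s - 8)
That last expression is T(s), already simplified. Scaling its denominator by 1/4 (the reciprocal of the leading coefficient) yields the monic denominator.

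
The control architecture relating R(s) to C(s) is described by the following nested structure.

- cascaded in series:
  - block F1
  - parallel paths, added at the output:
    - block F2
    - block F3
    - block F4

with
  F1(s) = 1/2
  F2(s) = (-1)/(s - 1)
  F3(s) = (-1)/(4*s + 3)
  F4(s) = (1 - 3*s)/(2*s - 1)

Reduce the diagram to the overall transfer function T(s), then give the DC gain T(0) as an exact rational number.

Reducing step by step:

[1] combine F2, F3, F4 in parallel -> (-12*s^3 - 3*s^2 + 9*s - 1)/(8*s^3 - 6*s^2 - 5*s + 3)
[2] combine F1, (F2+F3+F4) in series -> (-12*s^3 - 3*s^2 + 9*s - 1)/(16*s^3 - 12*s^2 - 10*s + 6)
The step-2 result is T(s). Setting s = 0: T(0) = -1/6.

Answer: -1/6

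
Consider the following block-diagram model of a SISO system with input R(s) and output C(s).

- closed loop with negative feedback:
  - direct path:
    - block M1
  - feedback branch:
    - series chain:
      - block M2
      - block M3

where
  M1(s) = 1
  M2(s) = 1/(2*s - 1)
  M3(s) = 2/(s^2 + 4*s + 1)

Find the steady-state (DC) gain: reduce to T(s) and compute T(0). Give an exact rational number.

The answer is -1.

Reasoning:
Step 1 - multiply M2, M3 (series); result 2/(2*s^3 + 7*s^2 - 2*s - 1)
Step 2 - feedback reduction of M1, (M2*M3); result (2*s^3 + 7*s^2 - 2*s - 1)/(2*s^3 + 7*s^2 - 2*s + 1)
Step 2 gives the overall T(s). Then T(0) = -1/1 = -1.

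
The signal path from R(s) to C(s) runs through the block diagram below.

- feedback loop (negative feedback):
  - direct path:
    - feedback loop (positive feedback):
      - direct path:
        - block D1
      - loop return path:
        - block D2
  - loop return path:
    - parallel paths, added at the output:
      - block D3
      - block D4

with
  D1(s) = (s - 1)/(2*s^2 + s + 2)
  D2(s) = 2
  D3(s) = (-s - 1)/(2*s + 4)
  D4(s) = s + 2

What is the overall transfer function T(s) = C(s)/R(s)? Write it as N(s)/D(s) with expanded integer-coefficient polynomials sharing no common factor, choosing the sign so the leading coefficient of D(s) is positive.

[1] reduce the feedback loop with forward D1 and return D2: (s - 1)/(2*s^2 - s + 4)
[2] combine D3, D4 in parallel: (2*s^2 + 7*s + 7)/(2*s + 4)
[3] collapse the loop ([D1/(1-D1*D2)] forward, (D3+D4) return), giving the overall T(s)

Hence the answer: (2*s^2 + 2*s - 4)/(6*s^3 + 11*s^2 + 4*s + 9)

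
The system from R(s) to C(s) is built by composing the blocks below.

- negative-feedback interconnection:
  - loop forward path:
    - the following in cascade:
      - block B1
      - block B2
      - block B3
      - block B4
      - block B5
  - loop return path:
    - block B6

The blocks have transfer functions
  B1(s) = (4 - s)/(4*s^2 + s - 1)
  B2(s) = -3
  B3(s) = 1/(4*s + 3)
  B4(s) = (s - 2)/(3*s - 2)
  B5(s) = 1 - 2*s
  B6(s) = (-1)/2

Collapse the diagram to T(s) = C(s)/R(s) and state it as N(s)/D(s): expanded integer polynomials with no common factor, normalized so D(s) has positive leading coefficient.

Step 1: reduce the series chain B1, B2, B3, B4, B5 gives (-6*s^3 + 39*s^2 - 66*s + 24)/(48*s^4 + 16*s^3 - 35*s^2 - 7*s + 6)
Step 2: reduce the feedback loop with forward (B1*B2*B3*B4*B5) and return B6: this yields T(s), and no further normalization is needed

Final answer: (-12*s^3 + 78*s^2 - 132*s + 48)/(96*s^4 + 38*s^3 - 109*s^2 + 52*s - 12)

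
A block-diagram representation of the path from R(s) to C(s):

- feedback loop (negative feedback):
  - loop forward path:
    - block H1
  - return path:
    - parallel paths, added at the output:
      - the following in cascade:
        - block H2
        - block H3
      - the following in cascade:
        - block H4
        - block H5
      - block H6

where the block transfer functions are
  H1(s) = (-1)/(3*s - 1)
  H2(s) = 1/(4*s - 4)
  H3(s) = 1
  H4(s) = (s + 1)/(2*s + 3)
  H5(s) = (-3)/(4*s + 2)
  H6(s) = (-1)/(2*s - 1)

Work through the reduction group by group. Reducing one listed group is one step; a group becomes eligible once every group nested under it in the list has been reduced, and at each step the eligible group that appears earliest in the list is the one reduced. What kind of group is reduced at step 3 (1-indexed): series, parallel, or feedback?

(1) combine H2, H3 in series
(2) reduce the series chain H4, H5
(3) sum the parallel branches (H2*H3), (H4*H5), H6
(4) collapse the loop (H1 forward, ((H2*H3)+(H4*H5)+H6) return)
Step 3: parallel.

Final answer: parallel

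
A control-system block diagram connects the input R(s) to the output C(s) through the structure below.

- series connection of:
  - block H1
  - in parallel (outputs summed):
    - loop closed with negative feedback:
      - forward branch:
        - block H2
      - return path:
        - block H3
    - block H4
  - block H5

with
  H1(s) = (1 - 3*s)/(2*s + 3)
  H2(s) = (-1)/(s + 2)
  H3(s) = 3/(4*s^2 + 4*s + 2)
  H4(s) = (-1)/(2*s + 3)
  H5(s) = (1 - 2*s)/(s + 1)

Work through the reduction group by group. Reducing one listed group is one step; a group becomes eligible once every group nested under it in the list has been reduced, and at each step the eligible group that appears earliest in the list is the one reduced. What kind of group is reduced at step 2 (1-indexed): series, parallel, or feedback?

Answer: parallel

Working:
Step 1 - close the feedback loop around H2, H3
Step 2 - add [H2/(1+H2*H3)], H4 (parallel)
Step 3 - multiply H1, ([H2/(1+H2*H3)]+H4), H5 (series)
Step 2: parallel.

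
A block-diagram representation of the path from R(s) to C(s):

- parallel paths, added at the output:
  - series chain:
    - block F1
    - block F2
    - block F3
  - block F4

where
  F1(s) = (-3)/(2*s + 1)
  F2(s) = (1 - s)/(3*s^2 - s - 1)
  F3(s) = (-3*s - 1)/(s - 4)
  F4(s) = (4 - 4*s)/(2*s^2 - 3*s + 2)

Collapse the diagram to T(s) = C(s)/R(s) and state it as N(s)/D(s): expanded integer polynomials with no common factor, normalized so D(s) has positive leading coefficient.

Reducing step by step:

[1] series reduction of F1, F2, F3: (-9*s^2 + 6*s + 3)/(6*s^4 - 23*s^3 - 7*s^2 + 11*s + 4)
[2] parallel reduction of (F1*F2*F3), F4 - this is the overall T(s), already in the required normalized form

Answer: (-24*s^5 + 98*s^4 - 25*s^3 - 102*s^2 + 31*s + 22)/(12*s^6 - 64*s^5 + 67*s^4 - 3*s^3 - 39*s^2 + 10*s + 8)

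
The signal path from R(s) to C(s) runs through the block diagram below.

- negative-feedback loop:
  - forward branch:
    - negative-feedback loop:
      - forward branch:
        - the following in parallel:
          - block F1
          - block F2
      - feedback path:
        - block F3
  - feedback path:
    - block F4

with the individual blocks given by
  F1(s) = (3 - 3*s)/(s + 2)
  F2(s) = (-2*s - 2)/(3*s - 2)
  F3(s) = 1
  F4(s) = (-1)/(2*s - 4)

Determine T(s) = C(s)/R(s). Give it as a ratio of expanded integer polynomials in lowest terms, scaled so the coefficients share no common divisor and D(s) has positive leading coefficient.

First reduce the diagram to T(s).

[1] combine F1, F2 in parallel gives (-11*s^2 + 9*s - 10)/(3*s^2 + 4*s - 4)
[2] collapse the loop ((F1+F2) forward, F3 return) gives (11*s^2 - 9*s + 10)/(8*s^2 - 13*s + 14)
[3] collapse the loop ([(F1+F2)/(1+(F1+F2)*F3)] forward, F4 return) - this is the overall T(s), already in the required normalized form

Answer: (22*s^3 - 62*s^2 + 56*s - 40)/(16*s^3 - 69*s^2 + 89*s - 66)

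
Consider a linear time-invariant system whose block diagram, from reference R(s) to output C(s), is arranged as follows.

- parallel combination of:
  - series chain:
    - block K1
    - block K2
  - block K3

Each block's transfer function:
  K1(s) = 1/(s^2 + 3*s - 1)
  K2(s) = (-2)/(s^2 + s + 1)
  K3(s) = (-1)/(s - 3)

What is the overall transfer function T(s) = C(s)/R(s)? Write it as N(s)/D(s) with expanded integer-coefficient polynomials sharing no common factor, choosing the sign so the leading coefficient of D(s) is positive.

[1] multiply K1, K2 (series): (-2)/(s^4 + 4*s^3 + 3*s^2 + 2*s - 1)
[2] reduce the parallel group (K1*K2), K3, giving the overall T(s)

Answer: (-s^4 - 4*s^3 - 3*s^2 - 4*s + 7)/(s^5 + s^4 - 9*s^3 - 7*s^2 - 7*s + 3)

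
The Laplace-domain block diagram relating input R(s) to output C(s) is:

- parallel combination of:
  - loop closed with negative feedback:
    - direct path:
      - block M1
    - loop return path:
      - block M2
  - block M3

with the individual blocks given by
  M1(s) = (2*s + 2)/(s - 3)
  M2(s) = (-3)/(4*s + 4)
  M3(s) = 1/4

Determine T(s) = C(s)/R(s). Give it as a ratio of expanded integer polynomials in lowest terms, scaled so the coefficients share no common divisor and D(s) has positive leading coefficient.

Step 1: apply the feedback formula to M1, M2; result (4*s + 4)/(2*s - 9)
Step 2: sum the parallel branches [M1/(1+M1*M2)], M3, giving the overall T(s)

Hence the answer: (18*s + 7)/(8*s - 36)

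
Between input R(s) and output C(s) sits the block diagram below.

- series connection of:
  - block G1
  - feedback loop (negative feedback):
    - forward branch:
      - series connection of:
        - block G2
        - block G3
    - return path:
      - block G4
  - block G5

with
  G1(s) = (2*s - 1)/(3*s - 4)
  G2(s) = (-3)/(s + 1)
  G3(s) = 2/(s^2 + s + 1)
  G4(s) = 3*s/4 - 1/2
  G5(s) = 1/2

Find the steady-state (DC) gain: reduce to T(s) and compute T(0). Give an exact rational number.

(1) multiply G2, G3 (series): (-6)/(s^3 + 2*s^2 + 2*s + 1)
(2) apply the feedback formula to (G2*G3), G4: (-12)/(2*s^3 + 4*s^2 - 5*s + 8)
(3) multiply G1, [(G2*G3)/(1+(G2*G3)*G4)], G5 (series): (6 - 12*s)/(6*s^4 + 4*s^3 - 31*s^2 + 44*s - 32)
That last expression is T(s); at s = 0 only the constant terms survive, so T(0) = 6/(-32) = -3/16.

Final answer: -3/16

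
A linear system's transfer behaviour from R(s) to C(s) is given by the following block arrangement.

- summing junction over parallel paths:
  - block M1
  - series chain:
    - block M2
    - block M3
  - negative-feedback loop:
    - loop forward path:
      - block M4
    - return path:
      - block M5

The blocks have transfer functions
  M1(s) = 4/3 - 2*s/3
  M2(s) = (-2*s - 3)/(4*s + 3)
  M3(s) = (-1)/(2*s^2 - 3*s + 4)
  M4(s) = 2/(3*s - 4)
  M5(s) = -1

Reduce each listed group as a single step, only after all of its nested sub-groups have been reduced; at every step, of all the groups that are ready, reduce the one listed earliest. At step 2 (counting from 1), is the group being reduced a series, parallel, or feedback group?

Reducing step by step:

Step 1: series reduction of M2, M3
Step 2: reduce the feedback loop with forward M4 and return M5
Step 3: add M1, (M2*M3), [M4/(1+M4*M5)] (parallel)
So the answer for step 2 is feedback.

Answer: feedback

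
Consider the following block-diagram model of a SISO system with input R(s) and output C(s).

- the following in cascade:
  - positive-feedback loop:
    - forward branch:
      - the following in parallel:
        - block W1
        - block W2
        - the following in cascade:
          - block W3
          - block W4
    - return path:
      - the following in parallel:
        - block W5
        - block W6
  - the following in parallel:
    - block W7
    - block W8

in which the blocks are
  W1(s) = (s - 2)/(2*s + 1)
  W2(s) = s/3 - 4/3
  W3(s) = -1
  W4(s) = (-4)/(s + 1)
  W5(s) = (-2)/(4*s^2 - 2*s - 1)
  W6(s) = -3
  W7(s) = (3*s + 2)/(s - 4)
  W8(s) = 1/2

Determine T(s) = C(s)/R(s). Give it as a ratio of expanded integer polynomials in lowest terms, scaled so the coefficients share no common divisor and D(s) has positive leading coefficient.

Step 1 - multiply W3, W4 (series) -> 4/(s + 1)
Step 2 - sum the parallel branches W1, W2, (W3*W4) -> (2*s^3 - 2*s^2 + 10*s + 2)/(6*s^2 + 9*s + 3)
Step 3 - parallel reduction of W5, W6 -> (-12*s^2 + 6*s + 1)/(4*s^2 - 2*s - 1)
Step 4 - reduce the feedback loop with forward (W1+W2+(W3*W4)) and return (W5+W6) -> (8*s^5 - 12*s^4 + 42*s^3 - 10*s^2 - 14*s - 2)/(24*s^5 - 12*s^4 + 154*s^3 - 46*s^2 - 37*s - 5)
Step 5 - parallel reduction of W7, W8 -> (7*s)/(2*s - 8)
Step 6 - combine [(W1+W2+(W3*W4))/(1-(W1+W2+(W3*W4))*(W5+W6))], (W7+W8) in series: this yields T(s), and no further normalization is needed

Final answer: (28*s^6 - 42*s^5 + 147*s^4 - 35*s^3 - 49*s^2 - 7*s)/(24*s^6 - 108*s^5 + 202*s^4 - 662*s^3 + 147*s^2 + 143*s + 20)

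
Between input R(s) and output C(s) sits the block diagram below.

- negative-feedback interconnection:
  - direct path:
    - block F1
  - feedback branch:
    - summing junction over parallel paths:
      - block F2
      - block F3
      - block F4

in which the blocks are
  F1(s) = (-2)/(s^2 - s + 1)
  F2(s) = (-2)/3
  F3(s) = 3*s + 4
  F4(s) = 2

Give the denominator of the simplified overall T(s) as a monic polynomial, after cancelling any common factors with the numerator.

[1] parallel reduction of F2, F3, F4: 3*s + 16/3
[2] apply the feedback formula to F1, (F2+F3+F4): (-6)/(3*s^2 - 21*s - 29)
T(s) is the step-2 result (common factors already cancelled). Leading coefficient of the denominator: 3. Divide through by 3 for the monic polynomial.

Answer: s^2 - 7*s - 29/3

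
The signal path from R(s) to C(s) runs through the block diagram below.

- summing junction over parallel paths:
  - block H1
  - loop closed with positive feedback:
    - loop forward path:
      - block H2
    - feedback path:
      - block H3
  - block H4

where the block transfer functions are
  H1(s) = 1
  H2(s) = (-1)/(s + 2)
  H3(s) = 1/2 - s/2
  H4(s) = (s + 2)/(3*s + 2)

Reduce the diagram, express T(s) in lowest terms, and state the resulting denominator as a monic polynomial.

(1) collapse the loop (H2 forward, H3 return) -> (-2)/(s + 5)
(2) combine H1, [H2/(1-H2*H3)], H4 in parallel -> (4*s^2 + 18*s + 16)/(3*s^2 + 17*s + 10)
No further cancellation is possible in the step-2 result, so that is T(s). Its denominator becomes monic after dividing by the leading coefficient 3.

Answer: s^2 + 17*s/3 + 10/3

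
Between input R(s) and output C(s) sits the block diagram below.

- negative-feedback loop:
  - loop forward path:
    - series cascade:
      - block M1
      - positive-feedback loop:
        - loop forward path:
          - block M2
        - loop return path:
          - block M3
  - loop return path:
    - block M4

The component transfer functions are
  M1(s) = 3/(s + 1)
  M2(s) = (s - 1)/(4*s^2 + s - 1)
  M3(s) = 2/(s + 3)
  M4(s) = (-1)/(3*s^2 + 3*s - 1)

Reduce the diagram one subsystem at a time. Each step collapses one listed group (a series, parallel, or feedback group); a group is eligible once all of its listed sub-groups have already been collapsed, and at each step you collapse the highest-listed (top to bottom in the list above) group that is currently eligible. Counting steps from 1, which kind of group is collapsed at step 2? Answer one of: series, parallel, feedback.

The answer is series.

Reasoning:
Step 1. feedback reduction of M2, M3
Step 2. multiply M1, [M2/(1-M2*M3)] (series)
Step 3. collapse the loop ((M1*[M2/(1-M2*M3)]) forward, M4 return)
At step 2 the group reduced is series.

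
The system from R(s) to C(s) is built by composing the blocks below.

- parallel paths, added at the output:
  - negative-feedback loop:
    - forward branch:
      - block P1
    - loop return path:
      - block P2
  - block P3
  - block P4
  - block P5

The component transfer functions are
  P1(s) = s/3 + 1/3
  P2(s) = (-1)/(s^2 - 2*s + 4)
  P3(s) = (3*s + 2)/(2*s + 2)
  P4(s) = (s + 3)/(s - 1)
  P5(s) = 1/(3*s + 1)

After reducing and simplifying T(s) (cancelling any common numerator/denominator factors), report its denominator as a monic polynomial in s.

(1) reduce the feedback loop with forward P1 and return P2: (s^3 - s^2 + 2*s + 4)/(3*s^2 - 7*s + 11)
(2) parallel reduction of [P1/(1+P1*P2)], P3, P4, P5: (6*s^6 + 41*s^5 - 17*s^4 + 58*s^3 + 179*s^2 + 167*s + 14)/(18*s^5 - 36*s^4 + 34*s^3 + 58*s^2 - 52*s - 22)
Step 2 gives the fully reduced T(s), with no common factor left to cancel. The denominator's leading coefficient is 18, so divide each of its coefficients by 18 to get the monic form.

Therefore the answer is s^5 - 2*s^4 + 17*s^3/9 + 29*s^2/9 - 26*s/9 - 11/9.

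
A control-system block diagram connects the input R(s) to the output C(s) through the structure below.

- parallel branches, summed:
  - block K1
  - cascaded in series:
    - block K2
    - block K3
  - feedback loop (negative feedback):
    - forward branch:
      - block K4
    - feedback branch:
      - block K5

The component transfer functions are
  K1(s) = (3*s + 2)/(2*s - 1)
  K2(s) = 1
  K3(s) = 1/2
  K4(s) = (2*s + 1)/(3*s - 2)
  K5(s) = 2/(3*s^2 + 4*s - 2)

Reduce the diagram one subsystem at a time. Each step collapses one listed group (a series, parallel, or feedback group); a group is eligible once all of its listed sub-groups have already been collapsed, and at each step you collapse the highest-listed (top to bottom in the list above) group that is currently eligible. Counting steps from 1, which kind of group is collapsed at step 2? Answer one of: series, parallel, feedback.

1. multiply K2, K3 (series)
2. collapse the loop (K4 forward, K5 return)
3. reduce the parallel group K1, (K2*K3), [K4/(1+K4*K5)]
The group at step 2 is a feedback group.

Answer: feedback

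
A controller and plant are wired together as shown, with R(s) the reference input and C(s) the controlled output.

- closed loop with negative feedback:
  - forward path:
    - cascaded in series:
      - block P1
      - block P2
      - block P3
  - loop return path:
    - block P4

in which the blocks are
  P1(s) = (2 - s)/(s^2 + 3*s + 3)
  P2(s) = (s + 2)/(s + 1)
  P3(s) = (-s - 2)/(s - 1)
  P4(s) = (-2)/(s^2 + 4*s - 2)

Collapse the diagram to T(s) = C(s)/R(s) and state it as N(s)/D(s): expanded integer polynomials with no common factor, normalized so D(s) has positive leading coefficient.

The answer is (s^5 + 6*s^4 + 2*s^3 - 28*s^2 - 24*s + 16)/(s^6 + 7*s^5 + 12*s^4 - 3*s^3 - 23*s^2 + 2*s + 22).

Reasoning:
1. series reduction of P1, P2, P3: (s^3 + 2*s^2 - 4*s - 8)/(s^4 + 3*s^3 + 2*s^2 - 3*s - 3)
2. apply the feedback formula to (P1*P2*P3), P4: this yields T(s), and no further normalization is needed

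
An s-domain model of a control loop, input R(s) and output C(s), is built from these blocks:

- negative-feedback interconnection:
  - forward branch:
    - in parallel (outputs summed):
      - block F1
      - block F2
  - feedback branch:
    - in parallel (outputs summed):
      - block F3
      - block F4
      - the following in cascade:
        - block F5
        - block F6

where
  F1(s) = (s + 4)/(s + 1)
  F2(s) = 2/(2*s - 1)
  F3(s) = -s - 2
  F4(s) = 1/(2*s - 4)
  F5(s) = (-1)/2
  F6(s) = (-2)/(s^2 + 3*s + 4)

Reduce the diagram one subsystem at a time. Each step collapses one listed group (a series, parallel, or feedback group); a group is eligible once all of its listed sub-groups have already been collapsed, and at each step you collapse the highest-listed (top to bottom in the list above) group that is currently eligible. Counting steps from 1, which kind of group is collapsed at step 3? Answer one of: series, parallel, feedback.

The answer is parallel.

Reasoning:
(1) add F1, F2 (parallel)
(2) combine F5, F6 in series
(3) parallel reduction of F3, F4, (F5*F6)
(4) reduce the feedback loop with forward (F1+F2) and return (F3+F4+(F5*F6))
Step 3 collapses a parallel group.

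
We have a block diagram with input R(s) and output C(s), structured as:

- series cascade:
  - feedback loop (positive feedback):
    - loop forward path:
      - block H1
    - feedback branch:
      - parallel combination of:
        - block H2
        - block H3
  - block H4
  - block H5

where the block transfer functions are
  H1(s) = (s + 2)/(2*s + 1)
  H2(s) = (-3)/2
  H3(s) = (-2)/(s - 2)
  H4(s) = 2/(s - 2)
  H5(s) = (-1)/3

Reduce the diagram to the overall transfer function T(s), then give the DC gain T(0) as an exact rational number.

Step 1. add H2, H3 (parallel): (2 - 3*s)/(2*s - 4)
Step 2. feedback reduction of H1, (H2+H3): (2*s^2 - 8)/(7*s^2 - 2*s - 8)
Step 3. series reduction of [H1/(1-H1*(H2+H3))], H4, H5: (-4*s - 8)/(21*s^2 - 6*s - 24)
Step 3 gives the overall T(s). Then T(0) = -8/(-24) = 1/3.

Answer: 1/3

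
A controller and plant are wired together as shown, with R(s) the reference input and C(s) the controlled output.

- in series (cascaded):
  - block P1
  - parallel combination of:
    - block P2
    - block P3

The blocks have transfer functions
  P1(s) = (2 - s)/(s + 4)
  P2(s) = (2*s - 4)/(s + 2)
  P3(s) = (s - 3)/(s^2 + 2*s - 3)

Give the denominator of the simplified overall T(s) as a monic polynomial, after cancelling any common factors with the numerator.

Answer: s^4 + 8*s^3 + 17*s^2 - 2*s - 24

Working:
[1] sum the parallel branches P2, P3, giving (2*s^3 + s^2 - 15*s + 6)/(s^3 + 4*s^2 + s - 6)
[2] reduce the series chain P1, (P2+P3), giving (-2*s^4 + 3*s^3 + 17*s^2 - 36*s + 12)/(s^4 + 8*s^3 + 17*s^2 - 2*s - 24)
Step 2 gives the fully reduced T(s), with no common factor left to cancel. The denominator is already monic (leading coefficient 1).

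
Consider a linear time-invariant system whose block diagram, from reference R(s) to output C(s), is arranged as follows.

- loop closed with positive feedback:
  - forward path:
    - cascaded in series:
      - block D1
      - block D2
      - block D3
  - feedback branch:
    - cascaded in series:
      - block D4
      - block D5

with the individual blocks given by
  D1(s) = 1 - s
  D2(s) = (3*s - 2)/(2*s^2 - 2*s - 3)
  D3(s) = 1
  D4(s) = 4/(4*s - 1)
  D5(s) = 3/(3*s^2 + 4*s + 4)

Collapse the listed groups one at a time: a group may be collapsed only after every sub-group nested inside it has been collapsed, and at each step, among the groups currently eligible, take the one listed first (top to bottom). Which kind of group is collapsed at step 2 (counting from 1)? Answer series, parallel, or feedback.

Answer: series

Working:
(1) multiply D1, D2, D3 (series)
(2) multiply D4, D5 (series)
(3) collapse the loop ((D1*D2*D3) forward, (D4*D5) return)
So the answer for step 2 is series.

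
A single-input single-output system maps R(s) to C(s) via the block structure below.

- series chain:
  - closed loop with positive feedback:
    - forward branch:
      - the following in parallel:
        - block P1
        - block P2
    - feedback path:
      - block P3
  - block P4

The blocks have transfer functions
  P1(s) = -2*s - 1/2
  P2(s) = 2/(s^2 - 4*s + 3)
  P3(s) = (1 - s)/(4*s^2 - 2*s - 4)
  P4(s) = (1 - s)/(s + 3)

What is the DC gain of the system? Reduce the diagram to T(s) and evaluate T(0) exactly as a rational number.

Answer: 4/75

Working:
Step 1. add P1, P2 (parallel) -> (-4*s^3 + 15*s^2 - 8*s + 1)/(2*s^2 - 8*s + 6)
Step 2. close the feedback loop around (P1+P2), P3 -> (-16*s^5 + 68*s^4 - 46*s^3 - 40*s^2 + 30*s - 4)/(4*s^4 - 17*s^3 + 9*s^2 + 29*s - 25)
Step 3. combine [(P1+P2)/(1-(P1+P2)*P3)], P4 in series -> (16*s^5 - 68*s^4 + 46*s^3 + 40*s^2 - 30*s + 4)/(4*s^4 - s^3 - 43*s^2 + 13*s + 75)
Evaluating the step-3 result (the overall T(s)) at s = 0 gives T(0) = 4/75.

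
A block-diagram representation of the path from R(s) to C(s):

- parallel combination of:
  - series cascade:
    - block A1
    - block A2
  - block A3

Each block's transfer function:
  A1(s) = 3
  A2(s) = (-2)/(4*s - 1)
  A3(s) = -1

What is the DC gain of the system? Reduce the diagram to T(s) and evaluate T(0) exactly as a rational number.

(1) reduce the series chain A1, A2 gives (-6)/(4*s - 1)
(2) add (A1*A2), A3 (parallel) gives (-4*s - 5)/(4*s - 1)
The step-2 result is T(s). Setting s = 0: T(0) = -5/(-1) = 5.

Therefore the answer is 5.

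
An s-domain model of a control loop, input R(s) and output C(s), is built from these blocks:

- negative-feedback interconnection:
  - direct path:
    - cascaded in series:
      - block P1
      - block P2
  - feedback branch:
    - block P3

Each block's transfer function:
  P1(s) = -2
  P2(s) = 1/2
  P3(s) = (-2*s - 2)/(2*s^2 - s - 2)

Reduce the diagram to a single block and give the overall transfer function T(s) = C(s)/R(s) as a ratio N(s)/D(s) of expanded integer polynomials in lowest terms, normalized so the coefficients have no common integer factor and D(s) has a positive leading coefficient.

The answer is (-2*s^2 + s + 2)/(2*s^2 + s).

Reasoning:
[1] reduce the series chain P1, P2, giving -1
[2] reduce the feedback loop with forward (P1*P2) and return P3, giving the overall T(s)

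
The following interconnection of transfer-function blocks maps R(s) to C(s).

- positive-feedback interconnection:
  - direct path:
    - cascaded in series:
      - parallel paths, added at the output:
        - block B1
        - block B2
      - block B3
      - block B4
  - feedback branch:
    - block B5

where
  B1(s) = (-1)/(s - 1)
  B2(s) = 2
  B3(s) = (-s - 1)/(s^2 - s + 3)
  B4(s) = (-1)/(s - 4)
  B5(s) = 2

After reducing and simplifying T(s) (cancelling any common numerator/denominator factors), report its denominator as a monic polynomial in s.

(1) reduce the parallel group B1, B2, giving (2*s - 3)/(s - 1)
(2) combine (B1+B2), B3, B4 in series, giving (2*s^2 - s - 3)/(s^4 - 6*s^3 + 12*s^2 - 19*s + 12)
(3) apply the feedback formula to ((B1+B2)*B3*B4), B5, giving (2*s^2 - s - 3)/(s^4 - 6*s^3 + 8*s^2 - 17*s + 18)
No further cancellation is possible in the step-3 result, so that is T(s). Its denominator is already monic.

Final answer: s^4 - 6*s^3 + 8*s^2 - 17*s + 18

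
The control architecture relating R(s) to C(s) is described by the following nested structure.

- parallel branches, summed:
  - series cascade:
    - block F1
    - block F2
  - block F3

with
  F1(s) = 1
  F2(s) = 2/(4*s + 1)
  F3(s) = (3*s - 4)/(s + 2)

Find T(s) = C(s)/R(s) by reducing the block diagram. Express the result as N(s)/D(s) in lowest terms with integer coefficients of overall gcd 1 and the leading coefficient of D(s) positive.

Reducing step by step:

Step 1 - reduce the series chain F1, F2 -> 2/(4*s + 1)
Step 2 - combine (F1*F2), F3 in parallel - this is the overall T(s), already in the required normalized form

Answer: (12*s^2 - 11*s)/(4*s^2 + 9*s + 2)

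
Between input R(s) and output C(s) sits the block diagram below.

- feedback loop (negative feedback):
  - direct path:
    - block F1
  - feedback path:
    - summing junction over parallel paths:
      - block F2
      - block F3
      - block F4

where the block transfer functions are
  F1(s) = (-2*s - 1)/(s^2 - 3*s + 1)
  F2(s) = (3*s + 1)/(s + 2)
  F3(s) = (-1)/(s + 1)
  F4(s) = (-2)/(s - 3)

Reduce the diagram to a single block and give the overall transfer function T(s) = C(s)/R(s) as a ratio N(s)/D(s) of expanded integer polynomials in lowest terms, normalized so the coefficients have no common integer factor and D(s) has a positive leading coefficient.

Step 1 - add F2, F3, F4 (parallel) -> (3*s^3 - 8*s^2 - 16*s - 1)/(s^3 - 7*s - 6)
Step 2 - apply the feedback formula to F1, (F2+F3+F4): this yields T(s), and no further normalization is needed

Final answer: (-2*s^4 - s^3 + 14*s^2 + 19*s + 6)/(s^5 - 9*s^4 + 7*s^3 + 55*s^2 + 29*s - 5)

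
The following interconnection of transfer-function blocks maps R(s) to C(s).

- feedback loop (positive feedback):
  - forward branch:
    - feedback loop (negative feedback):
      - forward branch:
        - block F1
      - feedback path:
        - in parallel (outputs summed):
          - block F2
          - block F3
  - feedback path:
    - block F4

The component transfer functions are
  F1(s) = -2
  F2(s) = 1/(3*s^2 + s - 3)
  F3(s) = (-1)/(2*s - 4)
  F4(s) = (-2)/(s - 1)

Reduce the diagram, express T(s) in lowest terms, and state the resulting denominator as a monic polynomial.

The answer is s^4 - 17*s^3/3 + 16*s^2/3 + 11*s - 31/3.

Reasoning:
(1) combine F2, F3 in parallel, giving (-3*s^2 + s - 1)/(6*s^3 - 10*s^2 - 10*s + 12)
(2) feedback reduction of F1, (F2+F3), giving (-6*s^3 + 10*s^2 + 10*s - 12)/(3*s^3 - 2*s^2 - 6*s + 7)
(3) close the feedback loop around [F1/(1+F1*(F2+F3))], F4, giving (-6*s^4 + 16*s^3 - 22*s + 12)/(3*s^4 - 17*s^3 + 16*s^2 + 33*s - 31)
T(s) is the step-3 result (common factors already cancelled). Leading coefficient of the denominator: 3. Divide through by 3 for the monic polynomial.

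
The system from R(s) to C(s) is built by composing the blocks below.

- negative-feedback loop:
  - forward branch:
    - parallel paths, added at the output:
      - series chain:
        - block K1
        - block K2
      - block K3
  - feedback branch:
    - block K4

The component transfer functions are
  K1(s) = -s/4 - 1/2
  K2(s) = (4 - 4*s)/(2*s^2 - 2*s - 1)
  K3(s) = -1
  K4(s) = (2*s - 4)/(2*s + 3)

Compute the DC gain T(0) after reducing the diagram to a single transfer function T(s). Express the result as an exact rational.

First reduce the diagram to T(s).

1. cascade K1, K2: (s^2 + s - 2)/(2*s^2 - 2*s - 1)
2. reduce the parallel group (K1*K2), K3: (-s^2 + 3*s - 1)/(2*s^2 - 2*s - 1)
3. feedback reduction of ((K1*K2)+K3), K4: (-2*s^3 + 3*s^2 + 7*s - 3)/(2*s^3 + 12*s^2 - 22*s + 1)
Evaluating the step-3 result (the overall T(s)) at s = 0 gives T(0) = -3/1 = -3.

Answer: -3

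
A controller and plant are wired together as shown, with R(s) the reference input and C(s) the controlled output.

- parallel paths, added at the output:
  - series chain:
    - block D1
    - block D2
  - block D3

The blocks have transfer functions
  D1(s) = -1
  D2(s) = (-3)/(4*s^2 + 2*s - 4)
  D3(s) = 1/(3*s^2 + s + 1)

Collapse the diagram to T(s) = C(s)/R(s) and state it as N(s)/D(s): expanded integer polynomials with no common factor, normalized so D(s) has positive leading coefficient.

First reduce the diagram to T(s).

Step 1 - series reduction of D1, D2: 3/(4*s^2 + 2*s - 4)
Step 2 - parallel reduction of (D1*D2), D3, giving the overall T(s)

Answer: (13*s^2 + 5*s - 1)/(12*s^4 + 10*s^3 - 6*s^2 - 2*s - 4)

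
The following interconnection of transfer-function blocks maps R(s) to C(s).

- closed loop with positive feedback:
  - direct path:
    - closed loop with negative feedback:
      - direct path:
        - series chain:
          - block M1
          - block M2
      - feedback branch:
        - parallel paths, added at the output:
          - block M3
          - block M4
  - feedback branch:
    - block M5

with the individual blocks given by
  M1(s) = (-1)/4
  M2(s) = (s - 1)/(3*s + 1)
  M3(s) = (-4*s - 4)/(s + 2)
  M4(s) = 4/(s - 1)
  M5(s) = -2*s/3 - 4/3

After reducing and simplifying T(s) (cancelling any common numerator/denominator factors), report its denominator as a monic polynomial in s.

[1] multiply M1, M2 (series) -> (1 - s)/(12*s + 4)
[2] combine M3, M4 in parallel -> (-4*s^2 + 4*s + 12)/(s^2 + s - 2)
[3] apply the feedback formula to (M1*M2), (M3+M4) -> (-s^2 - s + 2)/(16*s^2 + 24*s - 4)
[4] reduce the feedback loop with forward [(M1*M2)/(1+(M1*M2)*(M3+M4))] and return M5 -> (3*s^2 + 3*s - 6)/(2*s^3 - 42*s^2 - 72*s + 4)
No further cancellation is possible in the step-4 result, so that is T(s). Its denominator becomes monic after dividing by the leading coefficient 2.

Final answer: s^3 - 21*s^2 - 36*s + 2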